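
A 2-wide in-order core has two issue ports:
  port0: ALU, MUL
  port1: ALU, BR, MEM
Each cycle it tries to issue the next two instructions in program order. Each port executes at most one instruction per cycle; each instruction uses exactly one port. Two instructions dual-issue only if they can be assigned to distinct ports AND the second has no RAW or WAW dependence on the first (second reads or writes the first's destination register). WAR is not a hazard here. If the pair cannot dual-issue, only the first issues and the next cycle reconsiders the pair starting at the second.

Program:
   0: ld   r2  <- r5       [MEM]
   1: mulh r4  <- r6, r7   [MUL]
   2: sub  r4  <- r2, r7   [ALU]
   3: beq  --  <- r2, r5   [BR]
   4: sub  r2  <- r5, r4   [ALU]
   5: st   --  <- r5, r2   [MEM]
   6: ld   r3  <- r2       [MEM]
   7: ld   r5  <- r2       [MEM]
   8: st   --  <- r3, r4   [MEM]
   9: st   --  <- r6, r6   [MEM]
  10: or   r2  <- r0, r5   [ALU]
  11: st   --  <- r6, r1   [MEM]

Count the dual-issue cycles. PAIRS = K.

PAIRS = 3

[0] i0&i1  ld.MEM mulh.MUL  -- pair
[1] i2&i3  sub.ALU beq.BR  -- pair
[2] i4  sub.ALU  -- RAW r2
[3] i5  st.MEM  -- no-port MEM/MEM
[4] i6  ld.MEM  -- no-port MEM/MEM
[5] i7  ld.MEM  -- no-port MEM/MEM
[6] i8  st.MEM  -- no-port MEM/MEM
[7] i9&i10  st.MEM or.ALU  -- pair
[8] i11  st.MEM  -- tail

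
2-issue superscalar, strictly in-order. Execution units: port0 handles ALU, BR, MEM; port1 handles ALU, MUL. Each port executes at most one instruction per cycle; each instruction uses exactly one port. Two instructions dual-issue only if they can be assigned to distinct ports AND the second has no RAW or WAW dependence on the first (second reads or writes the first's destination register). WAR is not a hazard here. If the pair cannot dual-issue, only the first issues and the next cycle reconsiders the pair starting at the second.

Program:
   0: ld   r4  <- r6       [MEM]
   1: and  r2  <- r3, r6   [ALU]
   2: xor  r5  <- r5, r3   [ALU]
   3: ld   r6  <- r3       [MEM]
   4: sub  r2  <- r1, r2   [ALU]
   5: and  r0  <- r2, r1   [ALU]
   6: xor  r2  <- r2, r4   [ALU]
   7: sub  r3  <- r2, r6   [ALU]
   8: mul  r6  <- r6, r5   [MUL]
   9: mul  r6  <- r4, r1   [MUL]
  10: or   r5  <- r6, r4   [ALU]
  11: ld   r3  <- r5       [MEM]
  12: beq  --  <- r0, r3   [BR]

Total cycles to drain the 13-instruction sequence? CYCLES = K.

CYCLES = 9

0. ld+and @i0+i1  | pair
1. xor+ld @i2+i3  | pair
2. sub @i4  | RAW r2
3. and+xor @i5+i6  | pair
4. sub+mul @i7+i8  | pair
5. mul @i9  | RAW r6
6. or @i10  | RAW r5
7. ld @i11  | no-port MEM/BR
8. beq @i12  | tail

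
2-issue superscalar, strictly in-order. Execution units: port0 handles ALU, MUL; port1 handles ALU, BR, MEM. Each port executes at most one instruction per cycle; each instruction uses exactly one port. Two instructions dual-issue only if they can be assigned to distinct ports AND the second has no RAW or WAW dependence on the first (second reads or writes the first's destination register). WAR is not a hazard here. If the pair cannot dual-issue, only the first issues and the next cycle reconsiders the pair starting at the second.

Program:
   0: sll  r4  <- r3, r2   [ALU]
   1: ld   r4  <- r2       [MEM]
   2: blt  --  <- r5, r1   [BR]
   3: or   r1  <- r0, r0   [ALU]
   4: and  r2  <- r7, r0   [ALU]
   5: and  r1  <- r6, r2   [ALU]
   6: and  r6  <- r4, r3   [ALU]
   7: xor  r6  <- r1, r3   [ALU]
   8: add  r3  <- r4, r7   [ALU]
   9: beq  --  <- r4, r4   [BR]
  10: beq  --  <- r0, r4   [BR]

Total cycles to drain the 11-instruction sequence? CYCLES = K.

c0: i0 sll.ALU  WAW r4
c1: i1 ld.MEM  no-port MEM/BR
c2: i2&i3 blt.BR/or.ALU  2-wide
c3: i4 and.ALU  RAW r2
c4: i5&i6 and.ALU/and.ALU  2-wide
c5: i7&i8 xor.ALU/add.ALU  2-wide
c6: i9 beq.BR  no-port BR/BR
c7: i10 beq.BR  tail

CYCLES = 8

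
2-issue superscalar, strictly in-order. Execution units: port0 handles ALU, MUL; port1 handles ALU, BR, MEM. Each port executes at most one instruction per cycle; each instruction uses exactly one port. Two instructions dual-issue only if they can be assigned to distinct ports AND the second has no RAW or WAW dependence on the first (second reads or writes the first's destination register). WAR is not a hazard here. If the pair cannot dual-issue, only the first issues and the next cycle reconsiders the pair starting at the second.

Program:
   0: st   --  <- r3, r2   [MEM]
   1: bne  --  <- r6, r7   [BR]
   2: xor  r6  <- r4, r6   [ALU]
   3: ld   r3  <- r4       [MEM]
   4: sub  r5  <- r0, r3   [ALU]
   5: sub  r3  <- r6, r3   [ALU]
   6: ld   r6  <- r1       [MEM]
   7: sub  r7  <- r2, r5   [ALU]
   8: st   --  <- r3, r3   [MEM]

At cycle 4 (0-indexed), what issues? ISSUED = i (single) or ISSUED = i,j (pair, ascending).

  cy0 -> i0 (st) no-port MEM/BR
  cy1 -> i1+i2 (bne xor) 2-wide
  cy2 -> i3 (ld) RAW r3
  cy3 -> i4+i5 (sub sub) 2-wide
  cy4 -> i6+i7 (ld sub) 2-wide
  cy5 -> i8 (st) tail

ISSUED = 6,7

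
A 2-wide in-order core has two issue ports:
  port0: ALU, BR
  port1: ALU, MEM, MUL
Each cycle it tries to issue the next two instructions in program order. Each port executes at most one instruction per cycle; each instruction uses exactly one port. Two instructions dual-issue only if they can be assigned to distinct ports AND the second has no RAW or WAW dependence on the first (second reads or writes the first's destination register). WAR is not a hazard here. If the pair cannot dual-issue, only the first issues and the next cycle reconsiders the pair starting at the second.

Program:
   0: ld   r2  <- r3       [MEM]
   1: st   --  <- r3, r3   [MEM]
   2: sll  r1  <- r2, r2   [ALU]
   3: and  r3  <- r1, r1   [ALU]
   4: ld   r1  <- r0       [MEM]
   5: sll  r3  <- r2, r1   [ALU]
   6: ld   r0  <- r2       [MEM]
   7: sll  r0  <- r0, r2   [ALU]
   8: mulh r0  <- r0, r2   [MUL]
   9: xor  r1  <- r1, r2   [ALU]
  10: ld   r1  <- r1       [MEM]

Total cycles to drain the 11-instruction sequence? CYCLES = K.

0. ld.MEM @i0  | no-port MEM/MEM
1. st.MEM/sll.ALU @i1,i2  | pair
2. and.ALU/ld.MEM @i3,i4  | pair
3. sll.ALU/ld.MEM @i5,i6  | pair
4. sll.ALU @i7  | RAW+WAW r0
5. mulh.MUL/xor.ALU @i8,i9  | pair
6. ld.MEM @i10  | tail

CYCLES = 7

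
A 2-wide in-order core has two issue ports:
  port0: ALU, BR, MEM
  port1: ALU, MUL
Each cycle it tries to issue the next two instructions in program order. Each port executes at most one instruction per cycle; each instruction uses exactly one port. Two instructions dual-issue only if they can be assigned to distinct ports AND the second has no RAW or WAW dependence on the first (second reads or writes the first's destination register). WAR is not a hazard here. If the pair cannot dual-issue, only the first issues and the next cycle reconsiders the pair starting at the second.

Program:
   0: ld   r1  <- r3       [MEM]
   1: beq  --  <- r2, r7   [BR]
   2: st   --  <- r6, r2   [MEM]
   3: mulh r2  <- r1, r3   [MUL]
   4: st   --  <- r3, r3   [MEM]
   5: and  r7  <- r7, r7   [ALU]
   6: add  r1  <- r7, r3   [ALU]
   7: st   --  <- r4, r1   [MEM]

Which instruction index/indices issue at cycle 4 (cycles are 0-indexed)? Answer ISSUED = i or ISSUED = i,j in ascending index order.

ISSUED = 6

[0] i0  ld  -- no-port MEM/BR
[1] i1  beq  -- no-port BR/MEM
[2] i2/i3  st+mulh  -- pair
[3] i4/i5  st+and  -- pair
[4] i6  add  -- RAW r1
[5] i7  st  -- tail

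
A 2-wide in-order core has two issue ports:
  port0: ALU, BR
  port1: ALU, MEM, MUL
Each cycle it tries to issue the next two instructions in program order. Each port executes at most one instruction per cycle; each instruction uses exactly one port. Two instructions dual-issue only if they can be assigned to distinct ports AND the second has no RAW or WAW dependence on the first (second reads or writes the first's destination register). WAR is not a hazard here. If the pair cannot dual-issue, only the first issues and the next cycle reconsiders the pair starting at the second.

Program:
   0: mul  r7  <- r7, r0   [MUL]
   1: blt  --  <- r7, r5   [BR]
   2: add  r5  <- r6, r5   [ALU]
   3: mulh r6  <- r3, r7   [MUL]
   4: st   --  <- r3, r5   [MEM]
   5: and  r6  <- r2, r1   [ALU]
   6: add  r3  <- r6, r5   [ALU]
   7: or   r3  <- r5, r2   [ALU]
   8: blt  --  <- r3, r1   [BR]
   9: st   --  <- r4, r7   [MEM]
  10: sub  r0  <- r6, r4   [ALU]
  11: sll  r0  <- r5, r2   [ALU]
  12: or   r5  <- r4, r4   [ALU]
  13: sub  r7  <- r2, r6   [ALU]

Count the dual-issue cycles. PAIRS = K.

  cy0 -> i0 (mul) RAW r7
  cy1 -> i1+i2 (blt;add) 2-wide
  cy2 -> i3 (mulh) no-port MUL/MEM
  cy3 -> i4+i5 (st;and) 2-wide
  cy4 -> i6 (add) WAW r3
  cy5 -> i7 (or) RAW r3
  cy6 -> i8+i9 (blt;st) 2-wide
  cy7 -> i10 (sub) WAW r0
  cy8 -> i11+i12 (sll;or) 2-wide
  cy9 -> i13 (sub) tail

PAIRS = 4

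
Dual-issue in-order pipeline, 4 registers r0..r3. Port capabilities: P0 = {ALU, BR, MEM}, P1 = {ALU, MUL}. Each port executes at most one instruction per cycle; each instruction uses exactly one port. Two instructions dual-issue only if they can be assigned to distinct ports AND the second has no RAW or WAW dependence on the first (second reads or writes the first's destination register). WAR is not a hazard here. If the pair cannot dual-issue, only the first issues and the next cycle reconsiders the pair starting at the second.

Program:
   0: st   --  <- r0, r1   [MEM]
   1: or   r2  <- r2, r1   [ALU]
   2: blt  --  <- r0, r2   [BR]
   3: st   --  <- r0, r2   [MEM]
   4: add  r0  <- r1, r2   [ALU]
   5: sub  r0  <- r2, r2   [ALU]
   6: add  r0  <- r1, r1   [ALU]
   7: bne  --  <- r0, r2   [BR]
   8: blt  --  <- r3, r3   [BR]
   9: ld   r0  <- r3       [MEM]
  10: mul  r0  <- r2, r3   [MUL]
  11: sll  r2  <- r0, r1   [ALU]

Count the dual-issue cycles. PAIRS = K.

PAIRS = 2

0. st/or @i0+i1  | pair
1. blt @i2  | no-port BR/MEM
2. st/add @i3+i4  | pair
3. sub @i5  | WAW r0
4. add @i6  | RAW r0
5. bne @i7  | no-port BR/BR
6. blt @i8  | no-port BR/MEM
7. ld @i9  | WAW r0
8. mul @i10  | RAW r0
9. sll @i11  | tail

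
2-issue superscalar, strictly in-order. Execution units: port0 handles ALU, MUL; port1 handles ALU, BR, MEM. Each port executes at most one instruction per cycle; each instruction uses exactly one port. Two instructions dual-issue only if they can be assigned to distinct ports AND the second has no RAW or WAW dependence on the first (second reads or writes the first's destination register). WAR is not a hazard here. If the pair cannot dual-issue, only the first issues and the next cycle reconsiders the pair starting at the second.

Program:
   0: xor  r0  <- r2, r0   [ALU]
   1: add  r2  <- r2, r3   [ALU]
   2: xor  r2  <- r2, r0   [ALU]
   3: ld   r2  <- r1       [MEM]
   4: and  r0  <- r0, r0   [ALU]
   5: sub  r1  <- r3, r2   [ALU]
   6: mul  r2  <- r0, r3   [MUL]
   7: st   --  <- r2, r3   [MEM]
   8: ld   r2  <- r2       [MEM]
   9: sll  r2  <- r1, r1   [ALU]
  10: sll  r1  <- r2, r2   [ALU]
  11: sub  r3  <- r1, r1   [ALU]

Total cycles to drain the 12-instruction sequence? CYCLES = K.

[0] i0&i1  xor add  -- 2-wide
[1] i2  xor  -- WAW r2
[2] i3&i4  ld and  -- 2-wide
[3] i5&i6  sub mul  -- 2-wide
[4] i7  st  -- no-port MEM/MEM
[5] i8  ld  -- WAW r2
[6] i9  sll  -- RAW r2
[7] i10  sll  -- RAW r1
[8] i11  sub  -- tail

CYCLES = 9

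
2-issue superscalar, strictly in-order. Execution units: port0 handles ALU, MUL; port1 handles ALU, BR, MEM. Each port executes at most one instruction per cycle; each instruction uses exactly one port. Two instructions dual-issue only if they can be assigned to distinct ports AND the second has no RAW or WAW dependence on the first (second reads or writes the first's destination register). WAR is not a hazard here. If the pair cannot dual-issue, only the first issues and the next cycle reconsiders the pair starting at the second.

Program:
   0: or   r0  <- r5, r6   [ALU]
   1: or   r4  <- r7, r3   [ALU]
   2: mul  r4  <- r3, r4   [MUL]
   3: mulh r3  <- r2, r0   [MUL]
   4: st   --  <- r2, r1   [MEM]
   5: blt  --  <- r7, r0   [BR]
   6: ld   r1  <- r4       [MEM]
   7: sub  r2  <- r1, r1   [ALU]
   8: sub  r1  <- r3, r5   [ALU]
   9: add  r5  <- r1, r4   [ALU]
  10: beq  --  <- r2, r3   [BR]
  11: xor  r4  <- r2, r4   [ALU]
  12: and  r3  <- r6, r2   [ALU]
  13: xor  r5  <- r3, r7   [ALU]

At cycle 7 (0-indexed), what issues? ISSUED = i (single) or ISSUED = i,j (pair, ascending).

ISSUED = 11,12

#0 head=0: or+or i0,i1 dual
#1 head=2: mul i2 no-port MUL/MUL
#2 head=3: mulh+st i3,i4 dual
#3 head=5: blt i5 no-port BR/MEM
#4 head=6: ld i6 RAW r1
#5 head=7: sub+sub i7,i8 dual
#6 head=9: add+beq i9,i10 dual
#7 head=11: xor+and i11,i12 dual
#8 head=13: xor i13 tail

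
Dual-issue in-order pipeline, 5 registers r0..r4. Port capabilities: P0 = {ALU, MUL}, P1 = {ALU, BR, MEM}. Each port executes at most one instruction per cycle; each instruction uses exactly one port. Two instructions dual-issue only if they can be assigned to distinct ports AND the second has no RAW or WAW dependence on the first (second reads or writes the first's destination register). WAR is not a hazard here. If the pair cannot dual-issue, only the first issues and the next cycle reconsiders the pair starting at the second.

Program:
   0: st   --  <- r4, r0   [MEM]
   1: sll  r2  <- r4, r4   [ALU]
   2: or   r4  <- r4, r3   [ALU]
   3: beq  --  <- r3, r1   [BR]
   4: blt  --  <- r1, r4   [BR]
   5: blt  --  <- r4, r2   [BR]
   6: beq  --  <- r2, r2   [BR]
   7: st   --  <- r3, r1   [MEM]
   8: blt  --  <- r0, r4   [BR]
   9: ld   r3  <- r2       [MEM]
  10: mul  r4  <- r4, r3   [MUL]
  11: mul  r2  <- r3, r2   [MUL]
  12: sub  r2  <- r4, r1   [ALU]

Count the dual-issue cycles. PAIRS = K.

t=0 i0+i1:st.MEM/sll.ALU ; dual
t=1 i2+i3:or.ALU/beq.BR ; dual
t=2 i4:blt.BR ; no-port BR/BR
t=3 i5:blt.BR ; no-port BR/BR
t=4 i6:beq.BR ; no-port BR/MEM
t=5 i7:st.MEM ; no-port MEM/BR
t=6 i8:blt.BR ; no-port BR/MEM
t=7 i9:ld.MEM ; RAW r3
t=8 i10:mul.MUL ; no-port MUL/MUL
t=9 i11:mul.MUL ; WAW r2
t=10 i12:sub.ALU ; tail

PAIRS = 2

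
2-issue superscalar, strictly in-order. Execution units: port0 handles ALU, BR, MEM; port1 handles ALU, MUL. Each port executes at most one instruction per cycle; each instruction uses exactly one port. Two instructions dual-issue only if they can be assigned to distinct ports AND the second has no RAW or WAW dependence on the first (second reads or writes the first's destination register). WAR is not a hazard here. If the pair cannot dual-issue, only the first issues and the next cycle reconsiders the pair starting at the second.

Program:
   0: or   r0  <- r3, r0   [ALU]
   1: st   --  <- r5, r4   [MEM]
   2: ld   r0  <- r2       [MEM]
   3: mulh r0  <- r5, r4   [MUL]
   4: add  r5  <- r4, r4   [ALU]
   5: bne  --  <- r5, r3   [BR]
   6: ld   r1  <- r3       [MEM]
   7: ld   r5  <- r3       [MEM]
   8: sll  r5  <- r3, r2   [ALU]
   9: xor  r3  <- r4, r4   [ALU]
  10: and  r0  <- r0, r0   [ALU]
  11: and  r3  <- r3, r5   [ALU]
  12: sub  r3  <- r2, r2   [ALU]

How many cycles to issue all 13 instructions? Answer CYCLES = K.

CYCLES = 9

  cy0 -> i0,i1 (or;st) pair
  cy1 -> i2 (ld) WAW r0
  cy2 -> i3,i4 (mulh;add) pair
  cy3 -> i5 (bne) no-port BR/MEM
  cy4 -> i6 (ld) no-port MEM/MEM
  cy5 -> i7 (ld) WAW r5
  cy6 -> i8,i9 (sll;xor) pair
  cy7 -> i10,i11 (and;and) pair
  cy8 -> i12 (sub) tail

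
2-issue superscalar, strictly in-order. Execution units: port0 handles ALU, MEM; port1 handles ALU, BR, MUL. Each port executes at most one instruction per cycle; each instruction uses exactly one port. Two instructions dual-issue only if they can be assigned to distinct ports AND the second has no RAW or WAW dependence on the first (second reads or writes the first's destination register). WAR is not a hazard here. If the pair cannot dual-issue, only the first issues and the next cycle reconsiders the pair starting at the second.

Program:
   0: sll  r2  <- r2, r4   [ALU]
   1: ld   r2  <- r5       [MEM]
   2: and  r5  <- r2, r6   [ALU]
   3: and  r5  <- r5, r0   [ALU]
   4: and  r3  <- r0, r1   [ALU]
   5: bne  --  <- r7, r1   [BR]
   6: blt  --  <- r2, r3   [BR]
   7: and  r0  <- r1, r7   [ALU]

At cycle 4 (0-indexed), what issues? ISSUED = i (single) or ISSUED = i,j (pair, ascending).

  cy0 -> i0 (sll.ALU) WAW r2
  cy1 -> i1 (ld.MEM) RAW r2
  cy2 -> i2 (and.ALU) RAW+WAW r5
  cy3 -> i3&i4 (and.ALU/and.ALU) pair
  cy4 -> i5 (bne.BR) no-port BR/BR
  cy5 -> i6&i7 (blt.BR/and.ALU) pair

ISSUED = 5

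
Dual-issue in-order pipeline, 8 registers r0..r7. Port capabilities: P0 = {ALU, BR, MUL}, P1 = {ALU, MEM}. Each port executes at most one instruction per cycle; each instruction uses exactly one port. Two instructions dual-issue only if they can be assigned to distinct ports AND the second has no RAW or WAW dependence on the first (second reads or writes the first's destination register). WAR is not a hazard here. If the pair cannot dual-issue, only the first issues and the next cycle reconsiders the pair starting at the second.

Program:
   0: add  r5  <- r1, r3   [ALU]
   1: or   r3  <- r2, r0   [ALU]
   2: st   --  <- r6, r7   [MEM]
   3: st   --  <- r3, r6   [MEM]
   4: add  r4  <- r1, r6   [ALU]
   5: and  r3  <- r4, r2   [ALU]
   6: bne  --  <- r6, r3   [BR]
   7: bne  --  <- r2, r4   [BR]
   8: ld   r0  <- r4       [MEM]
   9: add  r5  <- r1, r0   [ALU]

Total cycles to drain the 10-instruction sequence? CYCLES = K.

CYCLES = 7

[0] i0&i1  add;or  -- pair
[1] i2  st  -- no-port MEM/MEM
[2] i3&i4  st;add  -- pair
[3] i5  and  -- RAW r3
[4] i6  bne  -- no-port BR/BR
[5] i7&i8  bne;ld  -- pair
[6] i9  add  -- tail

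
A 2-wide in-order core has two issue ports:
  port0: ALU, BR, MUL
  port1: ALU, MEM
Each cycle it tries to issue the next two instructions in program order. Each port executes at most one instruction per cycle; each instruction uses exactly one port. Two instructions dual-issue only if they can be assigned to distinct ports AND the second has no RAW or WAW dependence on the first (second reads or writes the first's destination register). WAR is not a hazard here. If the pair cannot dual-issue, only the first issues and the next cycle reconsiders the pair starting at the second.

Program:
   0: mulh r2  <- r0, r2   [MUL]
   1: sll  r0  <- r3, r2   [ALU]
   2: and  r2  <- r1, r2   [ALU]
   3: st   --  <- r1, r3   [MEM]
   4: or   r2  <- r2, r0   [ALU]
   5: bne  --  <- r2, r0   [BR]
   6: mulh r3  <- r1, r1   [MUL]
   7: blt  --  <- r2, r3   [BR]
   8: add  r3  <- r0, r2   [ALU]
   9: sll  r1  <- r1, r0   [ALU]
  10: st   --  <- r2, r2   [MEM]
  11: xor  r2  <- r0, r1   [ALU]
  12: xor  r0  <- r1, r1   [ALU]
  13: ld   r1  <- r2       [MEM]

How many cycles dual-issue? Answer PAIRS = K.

0. mulh.MUL @i0  | RAW r2
1. sll.ALU;and.ALU @i1&i2  | 2-wide
2. st.MEM;or.ALU @i3&i4  | 2-wide
3. bne.BR @i5  | no-port BR/MUL
4. mulh.MUL @i6  | no-port MUL/BR
5. blt.BR;add.ALU @i7&i8  | 2-wide
6. sll.ALU;st.MEM @i9&i10  | 2-wide
7. xor.ALU;xor.ALU @i11&i12  | 2-wide
8. ld.MEM @i13  | tail

PAIRS = 5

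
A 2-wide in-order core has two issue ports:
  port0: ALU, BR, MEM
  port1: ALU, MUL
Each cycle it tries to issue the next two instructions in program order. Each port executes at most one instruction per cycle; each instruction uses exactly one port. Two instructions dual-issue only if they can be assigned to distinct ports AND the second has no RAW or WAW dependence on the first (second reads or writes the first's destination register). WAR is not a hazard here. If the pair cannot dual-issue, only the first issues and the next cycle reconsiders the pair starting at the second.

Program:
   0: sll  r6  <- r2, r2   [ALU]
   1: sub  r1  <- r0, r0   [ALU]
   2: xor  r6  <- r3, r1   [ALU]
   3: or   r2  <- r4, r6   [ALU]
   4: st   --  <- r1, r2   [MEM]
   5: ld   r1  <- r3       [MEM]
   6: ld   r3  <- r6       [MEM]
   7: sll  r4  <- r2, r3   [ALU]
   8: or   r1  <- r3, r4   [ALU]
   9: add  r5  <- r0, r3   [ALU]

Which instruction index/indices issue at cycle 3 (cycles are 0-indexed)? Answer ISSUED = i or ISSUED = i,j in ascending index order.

ISSUED = 4

[0] i0+i1  sll.ALU;sub.ALU  -- dual
[1] i2  xor.ALU  -- RAW r6
[2] i3  or.ALU  -- RAW r2
[3] i4  st.MEM  -- no-port MEM/MEM
[4] i5  ld.MEM  -- no-port MEM/MEM
[5] i6  ld.MEM  -- RAW r3
[6] i7  sll.ALU  -- RAW r4
[7] i8+i9  or.ALU;add.ALU  -- dual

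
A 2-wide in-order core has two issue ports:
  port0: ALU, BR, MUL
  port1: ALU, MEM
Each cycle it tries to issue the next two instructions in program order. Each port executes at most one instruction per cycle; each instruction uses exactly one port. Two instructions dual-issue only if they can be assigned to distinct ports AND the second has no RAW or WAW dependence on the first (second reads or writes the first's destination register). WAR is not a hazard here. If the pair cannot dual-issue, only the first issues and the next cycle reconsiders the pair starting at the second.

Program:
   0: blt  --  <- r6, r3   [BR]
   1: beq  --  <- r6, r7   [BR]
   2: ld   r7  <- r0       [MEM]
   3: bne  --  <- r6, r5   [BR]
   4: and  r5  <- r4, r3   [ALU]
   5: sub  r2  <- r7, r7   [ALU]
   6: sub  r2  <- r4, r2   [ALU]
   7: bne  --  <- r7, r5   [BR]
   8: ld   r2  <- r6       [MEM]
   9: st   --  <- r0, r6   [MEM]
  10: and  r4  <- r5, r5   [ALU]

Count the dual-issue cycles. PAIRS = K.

0. blt.BR @i0  | no-port BR/BR
1. beq.BR+ld.MEM @i1/i2  | dual
2. bne.BR+and.ALU @i3/i4  | dual
3. sub.ALU @i5  | RAW+WAW r2
4. sub.ALU+bne.BR @i6/i7  | dual
5. ld.MEM @i8  | no-port MEM/MEM
6. st.MEM+and.ALU @i9/i10  | dual

PAIRS = 4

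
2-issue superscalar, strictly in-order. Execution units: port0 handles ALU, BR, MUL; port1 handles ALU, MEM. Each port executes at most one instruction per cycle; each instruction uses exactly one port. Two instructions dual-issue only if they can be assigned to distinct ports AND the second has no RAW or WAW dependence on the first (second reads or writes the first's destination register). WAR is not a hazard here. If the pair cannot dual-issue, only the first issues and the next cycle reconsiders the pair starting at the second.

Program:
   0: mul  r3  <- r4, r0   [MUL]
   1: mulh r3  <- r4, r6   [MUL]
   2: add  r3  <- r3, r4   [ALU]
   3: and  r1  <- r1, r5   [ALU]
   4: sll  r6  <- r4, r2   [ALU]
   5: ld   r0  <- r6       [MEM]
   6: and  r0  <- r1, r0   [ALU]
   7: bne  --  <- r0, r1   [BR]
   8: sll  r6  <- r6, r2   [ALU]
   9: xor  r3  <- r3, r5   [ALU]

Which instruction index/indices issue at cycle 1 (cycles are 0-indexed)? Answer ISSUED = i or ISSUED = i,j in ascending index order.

ISSUED = 1

c0: i0 mul  no-port MUL/MUL
c1: i1 mulh  RAW+WAW r3
c2: i2/i3 add/and  dual
c3: i4 sll  RAW r6
c4: i5 ld  RAW+WAW r0
c5: i6 and  RAW r0
c6: i7/i8 bne/sll  dual
c7: i9 xor  tail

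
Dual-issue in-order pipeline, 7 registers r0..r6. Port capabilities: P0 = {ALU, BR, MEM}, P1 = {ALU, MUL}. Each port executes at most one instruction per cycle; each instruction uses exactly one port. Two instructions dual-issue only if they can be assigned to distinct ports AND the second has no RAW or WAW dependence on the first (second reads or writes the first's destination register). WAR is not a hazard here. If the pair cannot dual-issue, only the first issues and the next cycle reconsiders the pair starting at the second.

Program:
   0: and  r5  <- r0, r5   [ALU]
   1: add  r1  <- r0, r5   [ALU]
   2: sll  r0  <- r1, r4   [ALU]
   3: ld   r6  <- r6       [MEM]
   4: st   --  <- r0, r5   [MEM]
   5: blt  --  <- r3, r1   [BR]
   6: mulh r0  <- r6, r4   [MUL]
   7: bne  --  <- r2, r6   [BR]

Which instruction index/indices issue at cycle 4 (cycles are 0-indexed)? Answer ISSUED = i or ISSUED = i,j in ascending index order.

t=0 i0:and ; RAW r5
t=1 i1:add ; RAW r1
t=2 i2+i3:sll ld ; pair
t=3 i4:st ; no-port MEM/BR
t=4 i5+i6:blt mulh ; pair
t=5 i7:bne ; tail

ISSUED = 5,6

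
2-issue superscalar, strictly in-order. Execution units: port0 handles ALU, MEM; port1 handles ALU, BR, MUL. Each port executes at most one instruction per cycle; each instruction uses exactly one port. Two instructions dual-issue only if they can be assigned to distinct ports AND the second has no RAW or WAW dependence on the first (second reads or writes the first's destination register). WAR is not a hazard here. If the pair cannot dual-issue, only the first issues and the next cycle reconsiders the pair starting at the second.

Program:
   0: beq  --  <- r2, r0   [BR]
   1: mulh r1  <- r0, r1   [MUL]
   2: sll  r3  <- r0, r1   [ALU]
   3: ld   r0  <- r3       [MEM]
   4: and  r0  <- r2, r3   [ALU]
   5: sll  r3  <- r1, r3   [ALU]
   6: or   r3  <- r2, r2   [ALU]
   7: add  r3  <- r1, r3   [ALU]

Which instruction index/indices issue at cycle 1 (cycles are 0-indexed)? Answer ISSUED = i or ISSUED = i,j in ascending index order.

ISSUED = 1

t=0 i0:beq ; no-port BR/MUL
t=1 i1:mulh ; RAW r1
t=2 i2:sll ; RAW r3
t=3 i3:ld ; WAW r0
t=4 i4+i5:and;sll ; 2-wide
t=5 i6:or ; RAW+WAW r3
t=6 i7:add ; tail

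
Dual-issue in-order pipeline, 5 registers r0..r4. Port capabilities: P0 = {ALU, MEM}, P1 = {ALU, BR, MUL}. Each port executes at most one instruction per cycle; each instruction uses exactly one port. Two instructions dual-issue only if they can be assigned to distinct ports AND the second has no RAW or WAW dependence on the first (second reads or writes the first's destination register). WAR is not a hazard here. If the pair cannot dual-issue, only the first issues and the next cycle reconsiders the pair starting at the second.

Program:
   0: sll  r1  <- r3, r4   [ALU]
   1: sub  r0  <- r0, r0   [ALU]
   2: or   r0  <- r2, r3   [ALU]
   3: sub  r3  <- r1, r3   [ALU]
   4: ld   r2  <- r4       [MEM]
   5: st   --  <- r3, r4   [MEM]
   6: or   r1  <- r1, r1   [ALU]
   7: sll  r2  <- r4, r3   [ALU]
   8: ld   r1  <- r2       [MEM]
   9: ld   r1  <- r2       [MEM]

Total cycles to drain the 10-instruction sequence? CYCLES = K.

  cy0 -> i0,i1 (sll;sub) dual
  cy1 -> i2,i3 (or;sub) dual
  cy2 -> i4 (ld) no-port MEM/MEM
  cy3 -> i5,i6 (st;or) dual
  cy4 -> i7 (sll) RAW r2
  cy5 -> i8 (ld) no-port MEM/MEM
  cy6 -> i9 (ld) tail

CYCLES = 7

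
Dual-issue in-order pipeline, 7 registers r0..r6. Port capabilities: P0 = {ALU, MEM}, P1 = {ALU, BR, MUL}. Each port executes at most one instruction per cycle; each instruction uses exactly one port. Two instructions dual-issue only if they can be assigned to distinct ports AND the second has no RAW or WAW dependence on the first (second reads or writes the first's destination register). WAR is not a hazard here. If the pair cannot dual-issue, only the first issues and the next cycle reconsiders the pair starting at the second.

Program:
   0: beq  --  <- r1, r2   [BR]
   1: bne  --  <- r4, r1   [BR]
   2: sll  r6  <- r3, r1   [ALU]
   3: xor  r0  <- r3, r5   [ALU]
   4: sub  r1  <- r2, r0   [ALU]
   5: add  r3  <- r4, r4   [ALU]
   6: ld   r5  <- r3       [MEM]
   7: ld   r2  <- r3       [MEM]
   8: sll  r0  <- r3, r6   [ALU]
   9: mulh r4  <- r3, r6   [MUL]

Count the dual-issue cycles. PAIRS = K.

  cy0 -> i0 (beq) no-port BR/BR
  cy1 -> i1,i2 (bne+sll) 2-wide
  cy2 -> i3 (xor) RAW r0
  cy3 -> i4,i5 (sub+add) 2-wide
  cy4 -> i6 (ld) no-port MEM/MEM
  cy5 -> i7,i8 (ld+sll) 2-wide
  cy6 -> i9 (mulh) tail

PAIRS = 3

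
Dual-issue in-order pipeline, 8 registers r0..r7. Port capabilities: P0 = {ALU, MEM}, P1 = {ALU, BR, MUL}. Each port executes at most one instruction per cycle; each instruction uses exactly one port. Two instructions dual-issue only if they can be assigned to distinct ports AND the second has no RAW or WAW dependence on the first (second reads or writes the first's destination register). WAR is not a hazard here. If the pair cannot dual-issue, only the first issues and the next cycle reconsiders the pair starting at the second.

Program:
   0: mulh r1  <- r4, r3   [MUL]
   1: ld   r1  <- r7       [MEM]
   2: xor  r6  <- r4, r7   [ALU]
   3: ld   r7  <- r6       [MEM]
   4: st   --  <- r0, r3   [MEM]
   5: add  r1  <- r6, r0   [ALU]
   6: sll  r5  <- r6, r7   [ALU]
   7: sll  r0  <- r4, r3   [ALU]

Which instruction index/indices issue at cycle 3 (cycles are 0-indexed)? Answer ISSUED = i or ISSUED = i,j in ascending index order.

ISSUED = 4,5

  cy0 -> i0 (mulh.MUL) WAW r1
  cy1 -> i1/i2 (ld.MEM;xor.ALU) 2-wide
  cy2 -> i3 (ld.MEM) no-port MEM/MEM
  cy3 -> i4/i5 (st.MEM;add.ALU) 2-wide
  cy4 -> i6/i7 (sll.ALU;sll.ALU) 2-wide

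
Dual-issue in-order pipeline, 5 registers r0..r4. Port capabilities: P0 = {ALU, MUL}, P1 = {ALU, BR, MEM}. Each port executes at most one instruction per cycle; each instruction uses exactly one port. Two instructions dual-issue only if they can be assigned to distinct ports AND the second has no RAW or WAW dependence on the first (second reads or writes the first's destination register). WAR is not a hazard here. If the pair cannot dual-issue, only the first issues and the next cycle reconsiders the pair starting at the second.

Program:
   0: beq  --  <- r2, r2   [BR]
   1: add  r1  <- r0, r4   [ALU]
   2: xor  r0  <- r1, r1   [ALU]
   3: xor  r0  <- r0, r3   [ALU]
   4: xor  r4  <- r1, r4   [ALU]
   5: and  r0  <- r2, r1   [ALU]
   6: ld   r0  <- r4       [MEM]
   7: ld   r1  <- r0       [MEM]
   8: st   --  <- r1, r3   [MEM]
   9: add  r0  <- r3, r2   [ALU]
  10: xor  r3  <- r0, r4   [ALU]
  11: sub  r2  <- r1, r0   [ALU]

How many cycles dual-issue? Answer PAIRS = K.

PAIRS = 4

#0 head=0: beq+add i0/i1 dual
#1 head=2: xor i2 RAW+WAW r0
#2 head=3: xor+xor i3/i4 dual
#3 head=5: and i5 WAW r0
#4 head=6: ld i6 no-port MEM/MEM
#5 head=7: ld i7 no-port MEM/MEM
#6 head=8: st+add i8/i9 dual
#7 head=10: xor+sub i10/i11 dual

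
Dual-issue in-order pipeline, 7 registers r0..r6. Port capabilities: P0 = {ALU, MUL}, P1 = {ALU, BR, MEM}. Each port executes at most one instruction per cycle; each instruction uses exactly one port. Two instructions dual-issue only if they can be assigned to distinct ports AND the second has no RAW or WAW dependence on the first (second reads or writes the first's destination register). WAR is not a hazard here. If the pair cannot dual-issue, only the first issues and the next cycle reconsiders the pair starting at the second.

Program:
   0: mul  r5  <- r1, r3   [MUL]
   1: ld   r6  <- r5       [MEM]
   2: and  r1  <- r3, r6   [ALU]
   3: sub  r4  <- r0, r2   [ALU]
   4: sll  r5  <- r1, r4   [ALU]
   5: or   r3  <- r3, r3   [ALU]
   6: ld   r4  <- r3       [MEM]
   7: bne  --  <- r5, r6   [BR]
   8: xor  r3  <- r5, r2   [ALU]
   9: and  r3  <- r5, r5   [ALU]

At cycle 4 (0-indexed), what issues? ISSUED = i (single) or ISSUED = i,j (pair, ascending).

#0 head=0: mul i0 RAW r5
#1 head=1: ld i1 RAW r6
#2 head=2: and+sub i2,i3 2-wide
#3 head=4: sll+or i4,i5 2-wide
#4 head=6: ld i6 no-port MEM/BR
#5 head=7: bne+xor i7,i8 2-wide
#6 head=9: and i9 tail

ISSUED = 6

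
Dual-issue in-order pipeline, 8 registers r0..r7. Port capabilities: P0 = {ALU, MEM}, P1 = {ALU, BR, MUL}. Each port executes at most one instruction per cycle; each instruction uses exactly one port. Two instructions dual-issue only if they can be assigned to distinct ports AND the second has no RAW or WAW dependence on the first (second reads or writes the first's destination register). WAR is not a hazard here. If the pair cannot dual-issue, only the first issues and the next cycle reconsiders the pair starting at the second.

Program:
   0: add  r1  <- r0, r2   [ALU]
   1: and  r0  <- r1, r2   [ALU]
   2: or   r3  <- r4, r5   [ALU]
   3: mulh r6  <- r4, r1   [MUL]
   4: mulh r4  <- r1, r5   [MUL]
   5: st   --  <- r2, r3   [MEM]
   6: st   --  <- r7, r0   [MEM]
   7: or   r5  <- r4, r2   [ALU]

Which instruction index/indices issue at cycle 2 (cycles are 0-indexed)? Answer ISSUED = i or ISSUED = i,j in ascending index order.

ISSUED = 3

  cy0 -> i0 (add.ALU) RAW r1
  cy1 -> i1,i2 (and.ALU/or.ALU) pair
  cy2 -> i3 (mulh.MUL) no-port MUL/MUL
  cy3 -> i4,i5 (mulh.MUL/st.MEM) pair
  cy4 -> i6,i7 (st.MEM/or.ALU) pair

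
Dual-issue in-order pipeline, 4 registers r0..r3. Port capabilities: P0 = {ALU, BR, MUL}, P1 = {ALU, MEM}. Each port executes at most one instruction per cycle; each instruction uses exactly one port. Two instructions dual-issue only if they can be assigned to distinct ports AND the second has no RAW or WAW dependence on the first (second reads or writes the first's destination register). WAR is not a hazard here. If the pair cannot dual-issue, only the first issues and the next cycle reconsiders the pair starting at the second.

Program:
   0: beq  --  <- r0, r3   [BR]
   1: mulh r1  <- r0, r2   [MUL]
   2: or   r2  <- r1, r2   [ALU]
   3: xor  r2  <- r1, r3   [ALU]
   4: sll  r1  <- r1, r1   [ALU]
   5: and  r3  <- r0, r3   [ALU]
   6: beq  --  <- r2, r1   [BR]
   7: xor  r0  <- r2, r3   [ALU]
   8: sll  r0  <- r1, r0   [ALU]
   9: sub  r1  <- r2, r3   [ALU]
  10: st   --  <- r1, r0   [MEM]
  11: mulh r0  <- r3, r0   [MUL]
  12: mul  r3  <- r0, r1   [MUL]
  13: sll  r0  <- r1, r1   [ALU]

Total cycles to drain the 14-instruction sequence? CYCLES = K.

[0] i0  beq  -- no-port BR/MUL
[1] i1  mulh  -- RAW r1
[2] i2  or  -- WAW r2
[3] i3/i4  xor+sll  -- pair
[4] i5/i6  and+beq  -- pair
[5] i7  xor  -- RAW+WAW r0
[6] i8/i9  sll+sub  -- pair
[7] i10/i11  st+mulh  -- pair
[8] i12/i13  mul+sll  -- pair

CYCLES = 9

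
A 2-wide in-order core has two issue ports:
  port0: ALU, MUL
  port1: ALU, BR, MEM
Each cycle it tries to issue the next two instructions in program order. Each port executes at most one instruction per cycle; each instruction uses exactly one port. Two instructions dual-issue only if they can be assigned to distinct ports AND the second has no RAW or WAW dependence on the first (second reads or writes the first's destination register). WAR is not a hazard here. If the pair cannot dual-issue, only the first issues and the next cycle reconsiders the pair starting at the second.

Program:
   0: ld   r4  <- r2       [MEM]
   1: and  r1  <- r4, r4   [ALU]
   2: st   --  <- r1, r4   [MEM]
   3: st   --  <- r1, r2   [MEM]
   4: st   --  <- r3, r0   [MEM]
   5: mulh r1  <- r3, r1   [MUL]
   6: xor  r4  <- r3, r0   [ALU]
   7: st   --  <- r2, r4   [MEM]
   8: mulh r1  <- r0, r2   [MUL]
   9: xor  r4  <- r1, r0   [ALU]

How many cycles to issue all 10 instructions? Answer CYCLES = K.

CYCLES = 8

#0 head=0: ld i0 RAW r4
#1 head=1: and i1 RAW r1
#2 head=2: st i2 no-port MEM/MEM
#3 head=3: st i3 no-port MEM/MEM
#4 head=4: st;mulh i4&i5 2-wide
#5 head=6: xor i6 RAW r4
#6 head=7: st;mulh i7&i8 2-wide
#7 head=9: xor i9 tail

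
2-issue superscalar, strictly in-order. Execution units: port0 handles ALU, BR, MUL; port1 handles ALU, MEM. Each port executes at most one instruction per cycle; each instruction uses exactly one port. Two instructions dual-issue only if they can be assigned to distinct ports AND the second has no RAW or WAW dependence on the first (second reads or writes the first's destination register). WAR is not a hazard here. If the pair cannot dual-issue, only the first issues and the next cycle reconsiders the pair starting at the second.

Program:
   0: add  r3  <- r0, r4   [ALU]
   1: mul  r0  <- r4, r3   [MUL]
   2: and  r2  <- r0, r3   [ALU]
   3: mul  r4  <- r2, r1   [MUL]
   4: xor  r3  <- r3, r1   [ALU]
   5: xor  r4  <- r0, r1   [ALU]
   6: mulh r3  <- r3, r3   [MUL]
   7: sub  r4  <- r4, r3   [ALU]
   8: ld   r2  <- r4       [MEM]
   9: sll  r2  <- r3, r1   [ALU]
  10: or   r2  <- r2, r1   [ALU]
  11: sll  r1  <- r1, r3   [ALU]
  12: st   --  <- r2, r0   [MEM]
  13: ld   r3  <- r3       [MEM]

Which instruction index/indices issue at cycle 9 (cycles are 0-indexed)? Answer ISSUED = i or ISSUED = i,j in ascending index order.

ISSUED = 12

t=0 i0:add ; RAW r3
t=1 i1:mul ; RAW r0
t=2 i2:and ; RAW r2
t=3 i3+i4:mul+xor ; 2-wide
t=4 i5+i6:xor+mulh ; 2-wide
t=5 i7:sub ; RAW r4
t=6 i8:ld ; WAW r2
t=7 i9:sll ; RAW+WAW r2
t=8 i10+i11:or+sll ; 2-wide
t=9 i12:st ; no-port MEM/MEM
t=10 i13:ld ; tail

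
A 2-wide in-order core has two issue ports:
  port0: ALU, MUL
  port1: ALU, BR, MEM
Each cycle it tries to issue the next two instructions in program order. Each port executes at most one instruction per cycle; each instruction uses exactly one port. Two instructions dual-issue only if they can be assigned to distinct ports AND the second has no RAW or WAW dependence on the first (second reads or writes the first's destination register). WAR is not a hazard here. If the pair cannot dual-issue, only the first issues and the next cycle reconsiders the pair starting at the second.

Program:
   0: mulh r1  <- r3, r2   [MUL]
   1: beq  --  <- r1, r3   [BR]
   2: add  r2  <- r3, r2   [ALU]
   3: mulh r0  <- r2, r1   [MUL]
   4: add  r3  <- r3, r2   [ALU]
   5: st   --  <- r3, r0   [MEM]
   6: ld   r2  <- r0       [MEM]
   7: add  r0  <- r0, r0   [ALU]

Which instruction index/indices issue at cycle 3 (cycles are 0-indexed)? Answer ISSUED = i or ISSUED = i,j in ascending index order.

  cy0 -> i0 (mulh) RAW r1
  cy1 -> i1&i2 (beq/add) 2-wide
  cy2 -> i3&i4 (mulh/add) 2-wide
  cy3 -> i5 (st) no-port MEM/MEM
  cy4 -> i6&i7 (ld/add) 2-wide

ISSUED = 5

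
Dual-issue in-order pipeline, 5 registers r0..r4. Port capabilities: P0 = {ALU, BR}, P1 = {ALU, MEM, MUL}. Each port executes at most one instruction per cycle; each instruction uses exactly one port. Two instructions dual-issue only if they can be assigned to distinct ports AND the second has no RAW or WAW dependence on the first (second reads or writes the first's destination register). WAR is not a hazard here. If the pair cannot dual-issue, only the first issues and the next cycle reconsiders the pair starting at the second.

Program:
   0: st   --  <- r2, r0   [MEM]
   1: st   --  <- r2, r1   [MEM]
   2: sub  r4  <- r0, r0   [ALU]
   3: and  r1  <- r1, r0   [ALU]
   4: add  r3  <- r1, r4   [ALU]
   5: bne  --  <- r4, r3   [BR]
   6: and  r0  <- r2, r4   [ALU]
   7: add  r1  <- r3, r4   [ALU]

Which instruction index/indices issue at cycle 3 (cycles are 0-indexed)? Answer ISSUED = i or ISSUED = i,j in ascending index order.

[0] i0  st  -- no-port MEM/MEM
[1] i1,i2  st/sub  -- 2-wide
[2] i3  and  -- RAW r1
[3] i4  add  -- RAW r3
[4] i5,i6  bne/and  -- 2-wide
[5] i7  add  -- tail

ISSUED = 4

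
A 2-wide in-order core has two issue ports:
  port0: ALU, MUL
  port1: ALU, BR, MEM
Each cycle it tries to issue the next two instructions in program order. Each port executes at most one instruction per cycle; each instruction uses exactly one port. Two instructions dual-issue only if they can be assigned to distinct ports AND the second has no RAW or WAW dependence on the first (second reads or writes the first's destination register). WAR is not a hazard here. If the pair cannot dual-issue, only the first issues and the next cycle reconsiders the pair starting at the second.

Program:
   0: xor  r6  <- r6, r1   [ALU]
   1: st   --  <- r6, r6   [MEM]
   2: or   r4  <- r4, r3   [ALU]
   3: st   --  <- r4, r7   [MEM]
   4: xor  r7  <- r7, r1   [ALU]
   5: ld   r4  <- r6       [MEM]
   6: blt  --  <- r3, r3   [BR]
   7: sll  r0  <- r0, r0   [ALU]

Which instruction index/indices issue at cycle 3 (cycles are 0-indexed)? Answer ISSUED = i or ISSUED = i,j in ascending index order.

0. xor.ALU @i0  | RAW r6
1. st.MEM;or.ALU @i1,i2  | 2-wide
2. st.MEM;xor.ALU @i3,i4  | 2-wide
3. ld.MEM @i5  | no-port MEM/BR
4. blt.BR;sll.ALU @i6,i7  | 2-wide

ISSUED = 5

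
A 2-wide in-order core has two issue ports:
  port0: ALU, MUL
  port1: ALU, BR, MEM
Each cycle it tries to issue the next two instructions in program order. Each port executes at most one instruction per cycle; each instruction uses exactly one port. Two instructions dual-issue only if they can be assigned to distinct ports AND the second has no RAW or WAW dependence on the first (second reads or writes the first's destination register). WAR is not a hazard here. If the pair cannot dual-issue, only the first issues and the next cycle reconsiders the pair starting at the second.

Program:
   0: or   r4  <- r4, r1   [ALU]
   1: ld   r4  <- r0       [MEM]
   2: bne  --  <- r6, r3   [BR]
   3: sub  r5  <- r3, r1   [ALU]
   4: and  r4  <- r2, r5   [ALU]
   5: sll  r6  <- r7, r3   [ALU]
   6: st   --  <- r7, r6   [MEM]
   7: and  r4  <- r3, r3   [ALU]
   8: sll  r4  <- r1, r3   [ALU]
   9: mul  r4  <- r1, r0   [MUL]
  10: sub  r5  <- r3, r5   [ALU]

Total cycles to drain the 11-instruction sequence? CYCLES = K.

#0 head=0: or.ALU i0 WAW r4
#1 head=1: ld.MEM i1 no-port MEM/BR
#2 head=2: bne.BR sub.ALU i2+i3 dual
#3 head=4: and.ALU sll.ALU i4+i5 dual
#4 head=6: st.MEM and.ALU i6+i7 dual
#5 head=8: sll.ALU i8 WAW r4
#6 head=9: mul.MUL sub.ALU i9+i10 dual

CYCLES = 7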